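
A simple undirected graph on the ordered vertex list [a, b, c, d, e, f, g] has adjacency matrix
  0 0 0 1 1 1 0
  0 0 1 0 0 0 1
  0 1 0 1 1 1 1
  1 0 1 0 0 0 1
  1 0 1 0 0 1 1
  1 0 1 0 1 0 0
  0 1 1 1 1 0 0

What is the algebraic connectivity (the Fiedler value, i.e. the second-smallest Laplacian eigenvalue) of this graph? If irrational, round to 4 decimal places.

Reading degrees in the order [a, b, c, d, e, f, g] gives [3, 2, 5, 3, 4, 3, 4]; set D = diag(3, 2, 5, 3, 4, 3, 4) and form L = D - A. Computing the eigenvalues of L and sorting gives [0, 1.5514, 2.6792, 3.6125, 4.2131, 5.5930, 6.3509]. The Fiedler value lambda_2 = 1.5514 is strictly positive, so the graph is connected. The largest eigenvalue, 6.3509, is at most the vertex count 7. By the matrix-tree theorem the graph has (1/7) * product of the nonzero eigenvalues = 321 spanning trees.

1.5514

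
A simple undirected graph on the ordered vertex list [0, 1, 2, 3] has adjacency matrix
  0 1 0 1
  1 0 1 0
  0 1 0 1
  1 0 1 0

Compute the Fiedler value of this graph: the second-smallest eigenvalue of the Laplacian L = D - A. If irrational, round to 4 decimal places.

Each diagonal entry of L is the vertex degree and each off-diagonal entry is -1 where an edge is present, 0 otherwise; in the order [0, 1, 2, 3] the diagonal is [2, 2, 2, 2]. Computing the eigenvalues of L and sorting gives [0, 2, 2, 4]. The Fiedler value lambda_2 = 2 is strictly positive, so the graph is connected. By the matrix-tree theorem the graph has (1/4) * product of the nonzero eigenvalues = 4 spanning trees.

2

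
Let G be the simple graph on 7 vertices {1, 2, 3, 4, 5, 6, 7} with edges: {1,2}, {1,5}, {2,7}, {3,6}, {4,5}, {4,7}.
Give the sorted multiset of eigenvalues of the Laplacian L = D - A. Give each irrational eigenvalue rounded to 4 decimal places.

[0, 0, 1.3820, 1.3820, 2, 3.6180, 3.6180]

Each diagonal entry of L is the vertex degree and each off-diagonal entry is -1 where an edge is present, 0 otherwise; in the order [1, 2, 3, 4, 5, 6, 7] the diagonal is [2, 2, 1, 2, 2, 1, 2]. The multiplicity of 0 as a Laplacian eigenvalue equals the number of connected components. The 2 zero eigenvalues correspond to the 2 connected components. The largest eigenvalue, 3.6180, is at most the vertex count 7.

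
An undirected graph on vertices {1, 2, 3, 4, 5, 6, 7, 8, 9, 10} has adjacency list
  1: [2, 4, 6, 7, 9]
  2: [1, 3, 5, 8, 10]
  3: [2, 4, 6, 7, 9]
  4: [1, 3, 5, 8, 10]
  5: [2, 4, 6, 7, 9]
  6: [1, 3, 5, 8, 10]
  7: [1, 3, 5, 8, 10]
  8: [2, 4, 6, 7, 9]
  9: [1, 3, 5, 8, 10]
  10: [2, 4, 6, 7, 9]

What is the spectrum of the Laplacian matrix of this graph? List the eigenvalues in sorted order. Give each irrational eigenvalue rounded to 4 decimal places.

With the vertex order [1, 2, 3, 4, 5, 6, 7, 8, 9, 10], the degrees are [5, 5, 5, 5, 5, 5, 5, 5, 5, 5], giving D = diag(5, 5, 5, 5, 5, 5, 5, 5, 5, 5) and L = D - A. L is symmetric positive semidefinite, so every eigenvalue is real and nonnegative. The largest eigenvalue, 10, is at most the vertex count 10.

[0, 5, 5, 5, 5, 5, 5, 5, 5, 10]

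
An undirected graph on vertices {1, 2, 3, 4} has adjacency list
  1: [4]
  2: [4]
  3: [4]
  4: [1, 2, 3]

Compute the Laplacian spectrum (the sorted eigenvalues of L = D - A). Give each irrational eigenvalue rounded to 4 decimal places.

Each diagonal entry of L is the vertex degree and each off-diagonal entry is -1 where an edge is present, 0 otherwise; in the order [1, 2, 3, 4] the diagonal is [1, 1, 1, 3]. The multiplicity of 0 as a Laplacian eigenvalue equals the number of connected components. By the matrix-tree theorem the graph has (1/4) * product of the nonzero eigenvalues = 1 spanning tree. The eigenvalues sum to 6, which equals trace(L) = 2|E|.

[0, 1, 1, 4]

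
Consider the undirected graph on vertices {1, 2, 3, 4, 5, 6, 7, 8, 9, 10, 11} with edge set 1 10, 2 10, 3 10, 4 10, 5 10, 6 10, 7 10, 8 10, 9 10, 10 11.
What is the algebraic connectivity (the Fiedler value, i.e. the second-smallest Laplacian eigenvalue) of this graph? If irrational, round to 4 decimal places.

Each diagonal entry of L is the vertex degree and each off-diagonal entry is -1 where an edge is present, 0 otherwise; in the order [1, 2, 3, 4, 5, 6, 7, 8, 9, 10, 11] the diagonal is [1, 1, 1, 1, 1, 1, 1, 1, 1, 10, 1]. Computing the eigenvalues of L and sorting gives [0, 1, 1, 1, 1, 1, 1, 1, 1, 1, 11]. The Fiedler value lambda_2 = 1 is strictly positive, so the graph is connected. The eigenvalues sum to 20, which equals trace(L) = 2|E|.

1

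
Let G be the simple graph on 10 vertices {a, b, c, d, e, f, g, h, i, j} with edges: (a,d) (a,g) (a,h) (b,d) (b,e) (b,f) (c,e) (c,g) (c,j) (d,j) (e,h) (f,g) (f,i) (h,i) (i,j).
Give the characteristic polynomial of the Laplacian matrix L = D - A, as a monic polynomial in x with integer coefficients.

With the vertex order [a, b, c, d, e, f, g, h, i, j], the degrees are [3, 3, 3, 3, 3, 3, 3, 3, 3, 3], giving D = diag(3, 3, 3, 3, 3, 3, 3, 3, 3, 3) and L = D - A. Computing det(xI - L) by cofactor expansion (or equivalently via sum-over-permutations) gives x^10 - 30x^9 + 390x^8 - 2880x^7 + 13305x^6 - 39882x^5 + 77640x^4 - 94800x^3 + 66000x^2 - 20000x. Since p(0) = det(-L) = 0, x divides p(x). The eigenvalues sum to 30, which equals trace(L) = 2|E|.

x^10 - 30x^9 + 390x^8 - 2880x^7 + 13305x^6 - 39882x^5 + 77640x^4 - 94800x^3 + 66000x^2 - 20000x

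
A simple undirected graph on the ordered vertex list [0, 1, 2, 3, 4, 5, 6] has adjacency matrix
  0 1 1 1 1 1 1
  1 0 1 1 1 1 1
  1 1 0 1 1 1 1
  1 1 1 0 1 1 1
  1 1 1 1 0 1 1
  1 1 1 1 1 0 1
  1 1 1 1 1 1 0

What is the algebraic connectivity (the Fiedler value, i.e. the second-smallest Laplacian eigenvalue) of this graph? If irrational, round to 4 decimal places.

7

Reading degrees in the order [0, 1, 2, 3, 4, 5, 6] gives [6, 6, 6, 6, 6, 6, 6]; set D = diag(6, 6, 6, 6, 6, 6, 6) and form L = D - A. Computing the eigenvalues of L and sorting gives [0, 7, 7, 7, 7, 7, 7]. The Fiedler value lambda_2 = 7 is strictly positive, so the graph is connected. The eigenvalues sum to 42, which equals trace(L) = 2|E|.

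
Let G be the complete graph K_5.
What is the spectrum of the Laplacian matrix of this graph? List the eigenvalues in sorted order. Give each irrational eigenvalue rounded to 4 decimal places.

[0, 5, 5, 5, 5]

The graph has 5 vertices and degree multiset [4, 4, 4, 4, 4]; D is the diagonal matrix of degrees and L = D - A. Diagonalising L (or applying a numerical eigensolver to the 5x5 matrix) gives the spectrum above. The single zero eigenvalue shows the graph is connected. There is one zero in the spectrum, matching the 1 component.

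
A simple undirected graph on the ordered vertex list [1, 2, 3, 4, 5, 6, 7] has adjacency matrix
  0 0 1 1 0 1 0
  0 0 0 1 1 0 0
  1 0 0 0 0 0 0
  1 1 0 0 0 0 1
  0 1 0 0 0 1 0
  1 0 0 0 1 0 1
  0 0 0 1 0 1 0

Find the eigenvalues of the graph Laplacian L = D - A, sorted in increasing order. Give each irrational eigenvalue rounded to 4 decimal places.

[0, 0.6837, 1.4206, 2, 2.8654, 4, 5.0303]

With the vertex order [1, 2, 3, 4, 5, 6, 7], the degrees are [3, 2, 1, 3, 2, 3, 2], giving D = diag(3, 2, 1, 3, 2, 3, 2) and L = D - A. Diagonalising L (or applying a numerical eigensolver to the 7x7 matrix) gives the spectrum above. The eigenvalues sum to 16, which equals trace(L) = 2|E|. There is one zero in the spectrum, matching the 1 component.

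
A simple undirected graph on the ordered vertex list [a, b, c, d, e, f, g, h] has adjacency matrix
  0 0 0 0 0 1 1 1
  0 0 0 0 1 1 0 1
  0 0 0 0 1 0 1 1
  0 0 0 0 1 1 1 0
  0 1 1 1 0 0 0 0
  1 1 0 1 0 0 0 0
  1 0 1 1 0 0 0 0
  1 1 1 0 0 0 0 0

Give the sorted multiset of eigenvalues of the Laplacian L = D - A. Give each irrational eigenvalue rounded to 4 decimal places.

Reading degrees in the order [a, b, c, d, e, f, g, h] gives [3, 3, 3, 3, 3, 3, 3, 3]; set D = diag(3, 3, 3, 3, 3, 3, 3, 3) and form L = D - A. Since every row of L sums to 0, the all-ones vector is in the kernel and 0 is an eigenvalue. There is one zero in the spectrum, matching the 1 component.

[0, 2, 2, 2, 4, 4, 4, 6]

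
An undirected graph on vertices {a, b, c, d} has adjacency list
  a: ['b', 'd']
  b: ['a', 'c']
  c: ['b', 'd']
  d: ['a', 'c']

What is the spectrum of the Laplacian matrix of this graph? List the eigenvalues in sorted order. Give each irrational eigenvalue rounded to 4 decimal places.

[0, 2, 2, 4]

Reading degrees in the order [a, b, c, d] gives [2, 2, 2, 2]; set D = diag(2, 2, 2, 2) and form L = D - A. Diagonalising L (or applying a numerical eigensolver to the 4x4 matrix) gives the spectrum above. The largest eigenvalue, 4, is at most the vertex count 4.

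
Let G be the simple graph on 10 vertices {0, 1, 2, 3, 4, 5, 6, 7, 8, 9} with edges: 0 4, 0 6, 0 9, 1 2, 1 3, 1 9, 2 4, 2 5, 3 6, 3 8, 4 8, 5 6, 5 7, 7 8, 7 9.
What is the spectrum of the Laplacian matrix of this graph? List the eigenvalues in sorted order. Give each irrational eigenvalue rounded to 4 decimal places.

[0, 2, 2, 2, 2, 2, 5, 5, 5, 5]

Reading degrees in the order [0, 1, 2, 3, 4, 5, 6, 7, 8, 9] gives [3, 3, 3, 3, 3, 3, 3, 3, 3, 3]; set D = diag(3, 3, 3, 3, 3, 3, 3, 3, 3, 3) and form L = D - A. L is symmetric positive semidefinite, so every eigenvalue is real and nonnegative. There is one zero in the spectrum, matching the 1 component.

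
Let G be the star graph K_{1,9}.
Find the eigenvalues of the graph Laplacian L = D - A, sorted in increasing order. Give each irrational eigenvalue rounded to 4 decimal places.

[0, 1, 1, 1, 1, 1, 1, 1, 1, 10]

The graph has 10 vertices and degree multiset [9, 1, 1, 1, 1, 1, 1, 1, 1, 1]; D is the diagonal matrix of degrees and L = D - A. Diagonalising L (or applying a numerical eigensolver to the 10x10 matrix) gives the spectrum above. The single zero eigenvalue shows the graph is connected. By the matrix-tree theorem the graph has (1/10) * product of the nonzero eigenvalues = 1 spanning tree.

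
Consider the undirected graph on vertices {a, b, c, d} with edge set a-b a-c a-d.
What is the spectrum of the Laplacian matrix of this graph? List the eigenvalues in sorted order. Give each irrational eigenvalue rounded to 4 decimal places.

[0, 1, 1, 4]

With the vertex order [a, b, c, d], the degrees are [3, 1, 1, 1], giving D = diag(3, 1, 1, 1) and L = D - A. The multiplicity of 0 as a Laplacian eigenvalue equals the number of connected components. The largest eigenvalue, 4, is at most the vertex count 4. There is one zero in the spectrum, matching the 1 component.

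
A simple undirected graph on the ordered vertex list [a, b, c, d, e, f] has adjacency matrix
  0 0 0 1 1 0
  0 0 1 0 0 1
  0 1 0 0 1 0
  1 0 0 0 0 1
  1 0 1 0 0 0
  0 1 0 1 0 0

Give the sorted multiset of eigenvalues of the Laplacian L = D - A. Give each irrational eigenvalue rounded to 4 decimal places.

[0, 1, 1, 3, 3, 4]

Reading degrees in the order [a, b, c, d, e, f] gives [2, 2, 2, 2, 2, 2]; set D = diag(2, 2, 2, 2, 2, 2) and form L = D - A. L is symmetric positive semidefinite, so every eigenvalue is real and nonnegative. There is one zero in the spectrum, matching the 1 component.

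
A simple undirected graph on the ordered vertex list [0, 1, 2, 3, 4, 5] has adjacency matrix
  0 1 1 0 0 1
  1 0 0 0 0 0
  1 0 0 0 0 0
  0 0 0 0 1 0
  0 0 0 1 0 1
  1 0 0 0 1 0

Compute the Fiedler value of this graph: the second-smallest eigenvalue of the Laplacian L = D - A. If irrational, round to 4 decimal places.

With the vertex order [0, 1, 2, 3, 4, 5], the degrees are [3, 1, 1, 1, 2, 2], giving D = diag(3, 1, 1, 1, 2, 2) and L = D - A. Computing the eigenvalues of L and sorting gives [0, 0.3249, 1, 1.4608, 3, 4.2143]. The Fiedler value lambda_2 = 0.3249 is strictly positive, so the graph is connected. The largest eigenvalue, 4.2143, is at most the vertex count 6.

0.3249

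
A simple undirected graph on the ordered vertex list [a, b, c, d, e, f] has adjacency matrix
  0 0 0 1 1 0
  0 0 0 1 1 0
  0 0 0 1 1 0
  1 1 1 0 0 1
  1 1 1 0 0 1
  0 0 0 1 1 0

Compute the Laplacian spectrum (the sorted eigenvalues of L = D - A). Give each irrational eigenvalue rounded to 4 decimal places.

[0, 2, 2, 2, 4, 6]

Reading degrees in the order [a, b, c, d, e, f] gives [2, 2, 2, 4, 4, 2]; set D = diag(2, 2, 2, 4, 4, 2) and form L = D - A. The multiplicity of 0 as a Laplacian eigenvalue equals the number of connected components.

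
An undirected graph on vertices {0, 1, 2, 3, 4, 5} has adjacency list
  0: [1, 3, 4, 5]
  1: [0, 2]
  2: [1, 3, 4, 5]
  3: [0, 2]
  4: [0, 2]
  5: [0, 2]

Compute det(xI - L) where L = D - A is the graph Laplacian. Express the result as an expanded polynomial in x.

Each diagonal entry of L is the vertex degree and each off-diagonal entry is -1 where an edge is present, 0 otherwise; in the order [0, 1, 2, 3, 4, 5] the diagonal is [4, 2, 4, 2, 2, 2]. L has integer entries, so p(x) = det(xI - L) has integer coefficients. Expanding the determinant yields x^6 - 16x^5 + 96x^4 - 272x^3 + 368x^2 - 192x. The coefficient of x^5 equals -trace(L) = -16, matching the sum of degrees. By the matrix-tree theorem the graph has (1/6) * product of the nonzero eigenvalues = 32 spanning trees.

x^6 - 16x^5 + 96x^4 - 272x^3 + 368x^2 - 192x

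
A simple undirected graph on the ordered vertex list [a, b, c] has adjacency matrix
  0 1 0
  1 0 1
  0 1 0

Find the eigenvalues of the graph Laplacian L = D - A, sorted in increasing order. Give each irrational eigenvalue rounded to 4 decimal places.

Reading degrees in the order [a, b, c] gives [1, 2, 1]; set D = diag(1, 2, 1) and form L = D - A. L is symmetric positive semidefinite, so every eigenvalue is real and nonnegative. The single zero eigenvalue shows the graph is connected. The largest eigenvalue, 3, is at most the vertex count 3.

[0, 1, 3]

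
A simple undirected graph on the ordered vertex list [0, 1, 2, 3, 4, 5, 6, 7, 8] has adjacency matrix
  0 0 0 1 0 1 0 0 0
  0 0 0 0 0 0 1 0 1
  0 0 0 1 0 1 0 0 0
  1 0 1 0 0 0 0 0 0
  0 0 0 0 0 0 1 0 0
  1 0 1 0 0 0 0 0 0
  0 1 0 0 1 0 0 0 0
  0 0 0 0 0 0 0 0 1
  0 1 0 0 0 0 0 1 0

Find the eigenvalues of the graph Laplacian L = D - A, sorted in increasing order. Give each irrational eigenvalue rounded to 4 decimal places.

[0, 0, 0.3820, 1.3820, 2, 2, 2.6180, 3.6180, 4]

Each diagonal entry of L is the vertex degree and each off-diagonal entry is -1 where an edge is present, 0 otherwise; in the order [0, 1, 2, 3, 4, 5, 6, 7, 8] the diagonal is [2, 2, 2, 2, 1, 2, 2, 1, 2]. L is symmetric positive semidefinite, so every eigenvalue is real and nonnegative. The 2 zero eigenvalues correspond to the 2 connected components. The largest eigenvalue, 4, is at most the vertex count 9.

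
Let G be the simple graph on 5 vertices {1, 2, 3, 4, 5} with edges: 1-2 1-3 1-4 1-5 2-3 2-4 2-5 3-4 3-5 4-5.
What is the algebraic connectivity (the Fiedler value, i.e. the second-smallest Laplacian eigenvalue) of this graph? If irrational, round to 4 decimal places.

5

Reading degrees in the order [1, 2, 3, 4, 5] gives [4, 4, 4, 4, 4]; set D = diag(4, 4, 4, 4, 4) and form L = D - A. Computing the eigenvalues of L and sorting gives [0, 5, 5, 5, 5]. The Fiedler value lambda_2 = 5 is strictly positive, so the graph is connected. There is one zero in the spectrum, matching the 1 component.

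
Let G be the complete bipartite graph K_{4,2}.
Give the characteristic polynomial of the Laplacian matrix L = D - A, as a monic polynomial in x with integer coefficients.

The graph has 6 vertices and degree multiset [4, 4, 2, 2, 2, 2]; D is the diagonal matrix of degrees and L = D - A. L has integer entries, so p(x) = det(xI - L) has integer coefficients. Expanding the determinant yields x^6 - 16x^5 + 96x^4 - 272x^3 + 368x^2 - 192x. The constant term is 0 because L is singular (the all-ones vector lies in its kernel).

x^6 - 16x^5 + 96x^4 - 272x^3 + 368x^2 - 192x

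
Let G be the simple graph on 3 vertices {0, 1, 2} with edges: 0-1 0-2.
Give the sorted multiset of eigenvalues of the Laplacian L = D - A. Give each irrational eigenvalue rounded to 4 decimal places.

Reading degrees in the order [0, 1, 2] gives [2, 1, 1]; set D = diag(2, 1, 1) and form L = D - A. Diagonalising L (or applying a numerical eigensolver to the 3x3 matrix) gives the spectrum above. The single zero eigenvalue shows the graph is connected.

[0, 1, 3]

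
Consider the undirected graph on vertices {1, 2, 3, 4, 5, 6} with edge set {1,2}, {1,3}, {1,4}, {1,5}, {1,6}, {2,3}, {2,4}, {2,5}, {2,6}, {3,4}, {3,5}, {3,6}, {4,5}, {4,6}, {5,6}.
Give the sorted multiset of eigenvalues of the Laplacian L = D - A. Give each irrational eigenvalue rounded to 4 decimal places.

[0, 6, 6, 6, 6, 6]

Reading degrees in the order [1, 2, 3, 4, 5, 6] gives [5, 5, 5, 5, 5, 5]; set D = diag(5, 5, 5, 5, 5, 5) and form L = D - A. The multiplicity of 0 as a Laplacian eigenvalue equals the number of connected components. By the matrix-tree theorem the graph has (1/6) * product of the nonzero eigenvalues = 1296 spanning trees. The largest eigenvalue, 6, is at most the vertex count 6.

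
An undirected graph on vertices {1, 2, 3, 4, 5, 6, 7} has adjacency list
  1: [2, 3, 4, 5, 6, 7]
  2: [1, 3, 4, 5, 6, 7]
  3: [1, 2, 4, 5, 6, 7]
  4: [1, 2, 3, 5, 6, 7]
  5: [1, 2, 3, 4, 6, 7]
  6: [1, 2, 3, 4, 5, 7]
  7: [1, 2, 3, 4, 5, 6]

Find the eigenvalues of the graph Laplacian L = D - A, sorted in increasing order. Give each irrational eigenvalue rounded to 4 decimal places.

[0, 7, 7, 7, 7, 7, 7]

Each diagonal entry of L is the vertex degree and each off-diagonal entry is -1 where an edge is present, 0 otherwise; in the order [1, 2, 3, 4, 5, 6, 7] the diagonal is [6, 6, 6, 6, 6, 6, 6]. The multiplicity of 0 as a Laplacian eigenvalue equals the number of connected components. The single zero eigenvalue shows the graph is connected. The largest eigenvalue, 7, is at most the vertex count 7.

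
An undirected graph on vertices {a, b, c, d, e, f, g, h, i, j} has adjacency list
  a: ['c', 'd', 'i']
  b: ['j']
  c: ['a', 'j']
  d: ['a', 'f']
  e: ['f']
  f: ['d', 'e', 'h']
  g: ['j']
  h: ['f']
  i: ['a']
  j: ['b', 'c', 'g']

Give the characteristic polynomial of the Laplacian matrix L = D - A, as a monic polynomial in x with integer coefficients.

Each diagonal entry of L is the vertex degree and each off-diagonal entry is -1 where an edge is present, 0 otherwise; in the order [a, b, c, d, e, f, g, h, i, j] the diagonal is [3, 1, 2, 2, 1, 3, 1, 1, 1, 3]. Computing det(xI - L) by cofactor expansion (or equivalently via sum-over-permutations) gives x^10 - 18x^9 + 133x^8 - 524x^7 + 1202x^6 - 1652x^5 + 1345x^4 - 612x^3 + 135x^2 - 10x. The coefficient of x^9 equals -trace(L) = -18, matching the sum of degrees. By the matrix-tree theorem the graph has (1/10) * product of the nonzero eigenvalues = 1 spanning tree. There is one zero in the spectrum, matching the 1 component.

x^10 - 18x^9 + 133x^8 - 524x^7 + 1202x^6 - 1652x^5 + 1345x^4 - 612x^3 + 135x^2 - 10x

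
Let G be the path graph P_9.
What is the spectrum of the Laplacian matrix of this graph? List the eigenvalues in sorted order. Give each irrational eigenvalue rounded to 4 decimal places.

[0, 0.1206, 0.4679, 1, 1.6527, 2.3473, 3, 3.5321, 3.8794]

The graph has 9 vertices and degree multiset [2, 2, 2, 2, 2, 2, 2, 1, 1]; D is the diagonal matrix of degrees and L = D - A. The multiplicity of 0 as a Laplacian eigenvalue equals the number of connected components. The single zero eigenvalue shows the graph is connected. The eigenvalues sum to 16, which equals trace(L) = 2|E|.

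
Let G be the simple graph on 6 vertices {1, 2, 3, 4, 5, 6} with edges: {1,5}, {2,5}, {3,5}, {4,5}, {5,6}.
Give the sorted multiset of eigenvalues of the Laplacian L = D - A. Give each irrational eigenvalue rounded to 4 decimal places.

[0, 1, 1, 1, 1, 6]

With the vertex order [1, 2, 3, 4, 5, 6], the degrees are [1, 1, 1, 1, 5, 1], giving D = diag(1, 1, 1, 1, 5, 1) and L = D - A. Since every row of L sums to 0, the all-ones vector is in the kernel and 0 is an eigenvalue. The largest eigenvalue, 6, is at most the vertex count 6.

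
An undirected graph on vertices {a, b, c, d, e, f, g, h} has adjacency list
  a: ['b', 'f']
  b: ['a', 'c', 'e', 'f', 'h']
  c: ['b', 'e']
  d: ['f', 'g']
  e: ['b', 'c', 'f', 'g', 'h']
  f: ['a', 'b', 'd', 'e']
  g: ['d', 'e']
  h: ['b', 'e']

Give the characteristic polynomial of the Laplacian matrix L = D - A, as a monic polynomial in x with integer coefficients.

With the vertex order [a, b, c, d, e, f, g, h], the degrees are [2, 5, 2, 2, 5, 4, 2, 2], giving D = diag(2, 5, 2, 2, 5, 4, 2, 2) and L = D - A. L has integer entries, so p(x) = det(xI - L) has integer coefficients. Expanding the determinant yields x^8 - 24x^7 + 233x^6 - 1180x^5 + 3356x^4 - 5354x^3 + 4436x^2 - 1472x. The coefficient of x^7 equals -trace(L) = -24, matching the sum of degrees.

x^8 - 24x^7 + 233x^6 - 1180x^5 + 3356x^4 - 5354x^3 + 4436x^2 - 1472x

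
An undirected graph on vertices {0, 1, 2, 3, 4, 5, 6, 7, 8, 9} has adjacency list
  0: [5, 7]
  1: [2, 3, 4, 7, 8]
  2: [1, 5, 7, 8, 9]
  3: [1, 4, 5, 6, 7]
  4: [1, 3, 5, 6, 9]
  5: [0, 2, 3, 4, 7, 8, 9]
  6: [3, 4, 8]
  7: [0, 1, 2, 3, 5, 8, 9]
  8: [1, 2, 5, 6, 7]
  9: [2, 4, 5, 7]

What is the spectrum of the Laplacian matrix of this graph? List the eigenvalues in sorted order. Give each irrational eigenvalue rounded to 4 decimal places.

[0, 1.7927, 2.7245, 3.8419, 4.3015, 5.8030, 6.2058, 6.5051, 8.2575, 8.5680]

With the vertex order [0, 1, 2, 3, 4, 5, 6, 7, 8, 9], the degrees are [2, 5, 5, 5, 5, 7, 3, 7, 5, 4], giving D = diag(2, 5, 5, 5, 5, 7, 3, 7, 5, 4) and L = D - A. L is symmetric positive semidefinite, so every eigenvalue is real and nonnegative. There is one zero in the spectrum, matching the 1 component. The eigenvalues sum to 48, which equals trace(L) = 2|E|.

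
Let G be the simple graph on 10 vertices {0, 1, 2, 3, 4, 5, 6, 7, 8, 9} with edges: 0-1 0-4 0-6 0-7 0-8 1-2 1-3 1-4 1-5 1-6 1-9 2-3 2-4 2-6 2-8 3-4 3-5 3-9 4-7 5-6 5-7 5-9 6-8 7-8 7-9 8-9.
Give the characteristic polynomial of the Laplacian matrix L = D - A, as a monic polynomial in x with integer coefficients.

x^10 - 52x^9 + 1189x^8 - 15686x^7 + 131546x^6 - 727062x^5 + 2647960x^4 - 6126956x^3 + 8172269x^2 - 4787450x

With the vertex order [0, 1, 2, 3, 4, 5, 6, 7, 8, 9], the degrees are [5, 7, 5, 5, 5, 5, 5, 5, 5, 5], giving D = diag(5, 7, 5, 5, 5, 5, 5, 5, 5, 5) and L = D - A. Computing det(xI - L) by cofactor expansion (or equivalently via sum-over-permutations) gives x^10 - 52x^9 + 1189x^8 - 15686x^7 + 131546x^6 - 727062x^5 + 2647960x^4 - 6126956x^3 + 8172269x^2 - 4787450x. Since p(0) = det(-L) = 0, x divides p(x). There is one zero in the spectrum, matching the 1 component. The largest eigenvalue, 8.4933, is at most the vertex count 10.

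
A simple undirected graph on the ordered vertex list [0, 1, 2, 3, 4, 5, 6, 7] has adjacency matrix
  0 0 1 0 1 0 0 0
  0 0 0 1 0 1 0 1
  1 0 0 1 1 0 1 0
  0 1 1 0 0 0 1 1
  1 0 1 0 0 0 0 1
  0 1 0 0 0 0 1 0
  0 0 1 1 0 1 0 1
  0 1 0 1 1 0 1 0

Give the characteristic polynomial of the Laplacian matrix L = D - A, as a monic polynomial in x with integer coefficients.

Each diagonal entry of L is the vertex degree and each off-diagonal entry is -1 where an edge is present, 0 otherwise; in the order [0, 1, 2, 3, 4, 5, 6, 7] the diagonal is [2, 3, 4, 4, 3, 2, 4, 4]. Computing det(xI - L) by cofactor expansion (or equivalently via sum-over-permutations) gives x^8 - 26x^7 + 280x^6 - 1612x^5 + 5327x^4 - 10018x^3 + 9789x^2 - 3736x. The coefficient of x^7 equals -trace(L) = -26, matching the sum of degrees. The largest eigenvalue, 6.1033, is at most the vertex count 8.

x^8 - 26x^7 + 280x^6 - 1612x^5 + 5327x^4 - 10018x^3 + 9789x^2 - 3736x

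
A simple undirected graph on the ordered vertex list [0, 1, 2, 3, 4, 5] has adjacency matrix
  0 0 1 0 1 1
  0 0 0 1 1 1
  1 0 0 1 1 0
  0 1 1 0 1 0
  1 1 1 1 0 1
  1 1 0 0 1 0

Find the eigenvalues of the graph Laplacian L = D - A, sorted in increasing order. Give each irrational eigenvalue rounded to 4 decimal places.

[0, 2.3820, 2.3820, 4.6180, 4.6180, 6]

Reading degrees in the order [0, 1, 2, 3, 4, 5] gives [3, 3, 3, 3, 5, 3]; set D = diag(3, 3, 3, 3, 5, 3) and form L = D - A. L is symmetric positive semidefinite, so every eigenvalue is real and nonnegative. The single zero eigenvalue shows the graph is connected. By the matrix-tree theorem the graph has (1/6) * product of the nonzero eigenvalues = 121 spanning trees.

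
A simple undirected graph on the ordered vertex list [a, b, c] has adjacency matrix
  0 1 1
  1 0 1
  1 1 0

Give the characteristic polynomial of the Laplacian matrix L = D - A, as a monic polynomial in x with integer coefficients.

x^3 - 6x^2 + 9x

Each diagonal entry of L is the vertex degree and each off-diagonal entry is -1 where an edge is present, 0 otherwise; in the order [a, b, c] the diagonal is [2, 2, 2]. Computing det(xI - L) by cofactor expansion (or equivalently via sum-over-permutations) gives x^3 - 6x^2 + 9x. The coefficient of x^2 equals -trace(L) = -6, matching the sum of degrees. The eigenvalues sum to 6, which equals trace(L) = 2|E|. By the matrix-tree theorem the graph has (1/3) * product of the nonzero eigenvalues = 3 spanning trees.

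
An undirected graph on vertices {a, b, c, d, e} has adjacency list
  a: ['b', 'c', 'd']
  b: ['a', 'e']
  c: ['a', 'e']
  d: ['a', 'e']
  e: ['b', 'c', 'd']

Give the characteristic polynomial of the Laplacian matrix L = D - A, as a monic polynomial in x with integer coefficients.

Reading degrees in the order [a, b, c, d, e] gives [3, 2, 2, 2, 3]; set D = diag(3, 2, 2, 2, 3) and form L = D - A. Computing det(xI - L) by cofactor expansion (or equivalently via sum-over-permutations) gives x^5 - 12x^4 + 51x^3 - 92x^2 + 60x. The coefficient of x^4 equals -trace(L) = -12, matching the sum of degrees. By the matrix-tree theorem the graph has (1/5) * product of the nonzero eigenvalues = 12 spanning trees.

x^5 - 12x^4 + 51x^3 - 92x^2 + 60x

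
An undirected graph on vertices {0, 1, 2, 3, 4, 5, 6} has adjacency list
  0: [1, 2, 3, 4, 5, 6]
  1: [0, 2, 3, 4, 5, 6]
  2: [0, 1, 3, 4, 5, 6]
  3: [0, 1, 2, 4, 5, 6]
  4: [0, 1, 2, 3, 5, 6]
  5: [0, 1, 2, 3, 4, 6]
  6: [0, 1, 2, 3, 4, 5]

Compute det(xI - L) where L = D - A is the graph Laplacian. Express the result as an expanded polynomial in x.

x^7 - 42x^6 + 735x^5 - 6860x^4 + 36015x^3 - 100842x^2 + 117649x

With the vertex order [0, 1, 2, 3, 4, 5, 6], the degrees are [6, 6, 6, 6, 6, 6, 6], giving D = diag(6, 6, 6, 6, 6, 6, 6) and L = D - A. L has integer entries, so p(x) = det(xI - L) has integer coefficients. Expanding the determinant yields x^7 - 42x^6 + 735x^5 - 6860x^4 + 36015x^3 - 100842x^2 + 117649x. Since p(0) = det(-L) = 0, x divides p(x). The eigenvalues sum to 42, which equals trace(L) = 2|E|.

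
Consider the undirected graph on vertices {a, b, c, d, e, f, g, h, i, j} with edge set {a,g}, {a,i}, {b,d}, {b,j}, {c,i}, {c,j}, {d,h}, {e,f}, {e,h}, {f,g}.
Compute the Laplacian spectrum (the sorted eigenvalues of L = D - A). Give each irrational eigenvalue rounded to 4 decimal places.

[0, 0.3820, 0.3820, 1.3820, 1.3820, 2.6180, 2.6180, 3.6180, 3.6180, 4]

Each diagonal entry of L is the vertex degree and each off-diagonal entry is -1 where an edge is present, 0 otherwise; in the order [a, b, c, d, e, f, g, h, i, j] the diagonal is [2, 2, 2, 2, 2, 2, 2, 2, 2, 2]. L is symmetric positive semidefinite, so every eigenvalue is real and nonnegative. The single zero eigenvalue shows the graph is connected.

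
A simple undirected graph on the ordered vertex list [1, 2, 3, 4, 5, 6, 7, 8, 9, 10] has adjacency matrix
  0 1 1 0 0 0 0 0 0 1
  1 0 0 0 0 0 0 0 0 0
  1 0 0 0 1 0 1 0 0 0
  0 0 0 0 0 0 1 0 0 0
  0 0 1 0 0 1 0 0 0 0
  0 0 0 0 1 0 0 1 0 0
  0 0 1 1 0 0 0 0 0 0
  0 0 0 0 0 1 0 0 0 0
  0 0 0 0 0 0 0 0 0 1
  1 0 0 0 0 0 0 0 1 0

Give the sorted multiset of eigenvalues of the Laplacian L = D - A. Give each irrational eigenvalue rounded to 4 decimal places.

[0, 0.1859, 0.2989, 0.6329, 1.1826, 2, 2.3183, 3.0437, 3.5861, 4.7517]

With the vertex order [1, 2, 3, 4, 5, 6, 7, 8, 9, 10], the degrees are [3, 1, 3, 1, 2, 2, 2, 1, 1, 2], giving D = diag(3, 1, 3, 1, 2, 2, 2, 1, 1, 2) and L = D - A. The multiplicity of 0 as a Laplacian eigenvalue equals the number of connected components. The single zero eigenvalue shows the graph is connected. The eigenvalues sum to 18, which equals trace(L) = 2|E|.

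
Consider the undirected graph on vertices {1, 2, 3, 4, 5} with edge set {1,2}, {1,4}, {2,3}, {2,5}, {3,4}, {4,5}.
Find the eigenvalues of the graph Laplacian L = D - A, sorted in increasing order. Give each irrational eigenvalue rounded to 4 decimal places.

With the vertex order [1, 2, 3, 4, 5], the degrees are [2, 3, 2, 3, 2], giving D = diag(2, 3, 2, 3, 2) and L = D - A. L is symmetric positive semidefinite, so every eigenvalue is real and nonnegative.

[0, 2, 2, 3, 5]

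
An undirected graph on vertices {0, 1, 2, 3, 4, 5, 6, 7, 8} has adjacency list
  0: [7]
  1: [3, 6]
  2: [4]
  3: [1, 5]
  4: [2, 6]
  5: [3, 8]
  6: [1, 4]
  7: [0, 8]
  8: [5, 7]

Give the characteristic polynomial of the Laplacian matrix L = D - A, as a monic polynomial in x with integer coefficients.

x^9 - 16x^8 + 105x^7 - 364x^6 + 715x^5 - 792x^4 + 462x^3 - 120x^2 + 9x

With the vertex order [0, 1, 2, 3, 4, 5, 6, 7, 8], the degrees are [1, 2, 1, 2, 2, 2, 2, 2, 2], giving D = diag(1, 2, 1, 2, 2, 2, 2, 2, 2) and L = D - A. L has integer entries, so p(x) = det(xI - L) has integer coefficients. Expanding the determinant yields x^9 - 16x^8 + 105x^7 - 364x^6 + 715x^5 - 792x^4 + 462x^3 - 120x^2 + 9x. The coefficient of x^8 equals -trace(L) = -16, matching the sum of degrees. The largest eigenvalue, 3.8794, is at most the vertex count 9.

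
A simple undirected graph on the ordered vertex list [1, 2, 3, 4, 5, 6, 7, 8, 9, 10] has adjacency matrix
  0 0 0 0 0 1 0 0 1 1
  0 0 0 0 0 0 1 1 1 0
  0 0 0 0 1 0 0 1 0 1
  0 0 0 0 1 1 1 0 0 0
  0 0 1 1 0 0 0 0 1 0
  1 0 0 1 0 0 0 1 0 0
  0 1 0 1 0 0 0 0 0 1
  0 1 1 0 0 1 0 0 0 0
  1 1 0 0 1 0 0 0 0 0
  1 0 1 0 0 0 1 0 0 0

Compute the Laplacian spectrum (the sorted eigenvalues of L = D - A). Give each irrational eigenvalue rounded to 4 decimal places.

[0, 2, 2, 2, 2, 2, 5, 5, 5, 5]

Each diagonal entry of L is the vertex degree and each off-diagonal entry is -1 where an edge is present, 0 otherwise; in the order [1, 2, 3, 4, 5, 6, 7, 8, 9, 10] the diagonal is [3, 3, 3, 3, 3, 3, 3, 3, 3, 3]. Diagonalising L (or applying a numerical eigensolver to the 10x10 matrix) gives the spectrum above. The single zero eigenvalue shows the graph is connected.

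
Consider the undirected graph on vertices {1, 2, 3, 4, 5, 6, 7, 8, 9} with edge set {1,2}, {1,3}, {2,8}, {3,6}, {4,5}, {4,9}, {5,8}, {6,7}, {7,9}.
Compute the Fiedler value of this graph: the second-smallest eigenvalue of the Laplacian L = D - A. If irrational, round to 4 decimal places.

Each diagonal entry of L is the vertex degree and each off-diagonal entry is -1 where an edge is present, 0 otherwise; in the order [1, 2, 3, 4, 5, 6, 7, 8, 9] the diagonal is [2, 2, 2, 2, 2, 2, 2, 2, 2]. Computing the eigenvalues of L and sorting gives [0, 0.4679, 0.4679, 1.6527, 1.6527, 3, 3, 3.8794, 3.8794]. The Fiedler value lambda_2 = 0.4679 is strictly positive, so the graph is connected. The largest eigenvalue, 3.8794, is at most the vertex count 9.

0.4679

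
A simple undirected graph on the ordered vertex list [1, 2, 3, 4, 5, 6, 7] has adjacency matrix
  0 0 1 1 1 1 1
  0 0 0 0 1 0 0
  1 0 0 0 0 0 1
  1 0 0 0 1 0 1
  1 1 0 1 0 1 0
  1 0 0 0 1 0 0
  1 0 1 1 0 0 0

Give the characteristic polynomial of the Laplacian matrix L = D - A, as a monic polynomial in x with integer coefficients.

x^7 - 20x^6 + 156x^5 - 600x^4 + 1183x^3 - 1116x^2 + 385x

Each diagonal entry of L is the vertex degree and each off-diagonal entry is -1 where an edge is present, 0 otherwise; in the order [1, 2, 3, 4, 5, 6, 7] the diagonal is [5, 1, 2, 3, 4, 2, 3]. L has integer entries, so p(x) = det(xI - L) has integer coefficients. Expanding the determinant yields x^7 - 20x^6 + 156x^5 - 600x^4 + 1183x^3 - 1116x^2 + 385x. The coefficient of x^6 equals -trace(L) = -20, matching the sum of degrees. The eigenvalues sum to 20, which equals trace(L) = 2|E|.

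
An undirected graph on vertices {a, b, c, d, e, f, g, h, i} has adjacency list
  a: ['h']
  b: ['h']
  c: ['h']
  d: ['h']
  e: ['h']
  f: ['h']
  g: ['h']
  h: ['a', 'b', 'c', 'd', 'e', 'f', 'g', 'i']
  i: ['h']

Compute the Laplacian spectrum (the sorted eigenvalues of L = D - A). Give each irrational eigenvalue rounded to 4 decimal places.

[0, 1, 1, 1, 1, 1, 1, 1, 9]

With the vertex order [a, b, c, d, e, f, g, h, i], the degrees are [1, 1, 1, 1, 1, 1, 1, 8, 1], giving D = diag(1, 1, 1, 1, 1, 1, 1, 8, 1) and L = D - A. Diagonalising L (or applying a numerical eigensolver to the 9x9 matrix) gives the spectrum above.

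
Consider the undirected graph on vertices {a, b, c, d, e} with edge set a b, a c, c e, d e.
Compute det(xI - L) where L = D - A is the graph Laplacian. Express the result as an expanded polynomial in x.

x^5 - 8x^4 + 21x^3 - 20x^2 + 5x

With the vertex order [a, b, c, d, e], the degrees are [2, 1, 2, 1, 2], giving D = diag(2, 1, 2, 1, 2) and L = D - A. L has integer entries, so p(x) = det(xI - L) has integer coefficients. Expanding the determinant yields x^5 - 8x^4 + 21x^3 - 20x^2 + 5x. The constant term is 0 because L is singular (the all-ones vector lies in its kernel). The largest eigenvalue, 3.6180, is at most the vertex count 5.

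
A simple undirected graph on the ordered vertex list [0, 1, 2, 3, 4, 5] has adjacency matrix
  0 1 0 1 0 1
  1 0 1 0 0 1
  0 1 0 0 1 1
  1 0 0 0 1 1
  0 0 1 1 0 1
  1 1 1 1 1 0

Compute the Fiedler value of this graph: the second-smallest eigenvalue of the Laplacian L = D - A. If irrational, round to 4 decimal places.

Each diagonal entry of L is the vertex degree and each off-diagonal entry is -1 where an edge is present, 0 otherwise; in the order [0, 1, 2, 3, 4, 5] the diagonal is [3, 3, 3, 3, 3, 5]. Computing the eigenvalues of L and sorting gives [0, 2.3820, 2.3820, 4.6180, 4.6180, 6]. The Fiedler value lambda_2 = 2.3820 is strictly positive, so the graph is connected. The largest eigenvalue, 6, is at most the vertex count 6.

2.3820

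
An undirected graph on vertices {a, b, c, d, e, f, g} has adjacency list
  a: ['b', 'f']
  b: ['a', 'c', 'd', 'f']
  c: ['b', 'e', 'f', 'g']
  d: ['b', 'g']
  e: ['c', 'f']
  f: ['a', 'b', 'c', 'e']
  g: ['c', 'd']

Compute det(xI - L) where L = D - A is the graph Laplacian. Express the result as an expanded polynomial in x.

With the vertex order [a, b, c, d, e, f, g], the degrees are [2, 4, 4, 2, 2, 4, 2], giving D = diag(2, 4, 4, 2, 2, 4, 2) and L = D - A. L has integer entries, so p(x) = det(xI - L) has integer coefficients. Expanding the determinant yields x^7 - 20x^6 + 158x^5 - 626x^4 + 1301x^3 - 1334x^2 + 525x. Since p(0) = det(-L) = 0, x divides p(x).

x^7 - 20x^6 + 158x^5 - 626x^4 + 1301x^3 - 1334x^2 + 525x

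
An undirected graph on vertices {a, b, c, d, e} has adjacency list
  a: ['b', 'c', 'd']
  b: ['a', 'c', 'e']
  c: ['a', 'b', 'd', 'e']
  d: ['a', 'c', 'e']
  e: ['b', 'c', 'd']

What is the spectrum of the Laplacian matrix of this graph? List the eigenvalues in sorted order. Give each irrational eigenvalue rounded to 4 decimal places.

[0, 3, 3, 5, 5]

With the vertex order [a, b, c, d, e], the degrees are [3, 3, 4, 3, 3], giving D = diag(3, 3, 4, 3, 3) and L = D - A. Diagonalising L (or applying a numerical eigensolver to the 5x5 matrix) gives the spectrum above. The single zero eigenvalue shows the graph is connected. By the matrix-tree theorem the graph has (1/5) * product of the nonzero eigenvalues = 45 spanning trees.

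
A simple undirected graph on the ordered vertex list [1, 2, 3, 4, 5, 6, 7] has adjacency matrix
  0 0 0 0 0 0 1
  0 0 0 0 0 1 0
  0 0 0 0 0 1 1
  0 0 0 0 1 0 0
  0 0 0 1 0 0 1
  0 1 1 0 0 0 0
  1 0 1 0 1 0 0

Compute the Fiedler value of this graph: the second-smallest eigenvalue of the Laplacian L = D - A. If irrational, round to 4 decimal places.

Each diagonal entry of L is the vertex degree and each off-diagonal entry is -1 where an edge is present, 0 otherwise; in the order [1, 2, 3, 4, 5, 6, 7] the diagonal is [1, 1, 2, 1, 2, 2, 3]. The sorted Laplacian eigenvalues are [0, 0.2603, 0.6262, 1.4055, 2.2742, 3.0996, 4.3342]; the algebraic connectivity is the second entry, 0.2603. The eigenvalues sum to 12, which equals trace(L) = 2|E|. The largest eigenvalue, 4.3342, is at most the vertex count 7.

0.2603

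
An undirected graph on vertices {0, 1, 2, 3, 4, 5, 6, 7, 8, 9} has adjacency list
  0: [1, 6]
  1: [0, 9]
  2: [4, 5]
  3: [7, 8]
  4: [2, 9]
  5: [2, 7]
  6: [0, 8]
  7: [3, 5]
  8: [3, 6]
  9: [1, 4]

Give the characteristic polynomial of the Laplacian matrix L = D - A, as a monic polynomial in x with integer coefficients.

x^10 - 20x^9 + 170x^8 - 800x^7 + 2275x^6 - 4004x^5 + 4290x^4 - 2640x^3 + 825x^2 - 100x

With the vertex order [0, 1, 2, 3, 4, 5, 6, 7, 8, 9], the degrees are [2, 2, 2, 2, 2, 2, 2, 2, 2, 2], giving D = diag(2, 2, 2, 2, 2, 2, 2, 2, 2, 2) and L = D - A. Computing det(xI - L) by cofactor expansion (or equivalently via sum-over-permutations) gives x^10 - 20x^9 + 170x^8 - 800x^7 + 2275x^6 - 4004x^5 + 4290x^4 - 2640x^3 + 825x^2 - 100x. The coefficient of x^9 equals -trace(L) = -20, matching the sum of degrees. The eigenvalues sum to 20, which equals trace(L) = 2|E|. There is one zero in the spectrum, matching the 1 component.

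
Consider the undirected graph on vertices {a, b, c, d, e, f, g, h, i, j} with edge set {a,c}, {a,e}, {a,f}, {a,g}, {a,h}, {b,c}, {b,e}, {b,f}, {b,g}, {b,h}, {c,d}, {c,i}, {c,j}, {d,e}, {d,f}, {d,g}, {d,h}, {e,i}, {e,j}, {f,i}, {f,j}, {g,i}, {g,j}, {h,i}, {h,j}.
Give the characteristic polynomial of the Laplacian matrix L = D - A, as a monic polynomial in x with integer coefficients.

x^10 - 50x^9 + 1100x^8 - 14000x^7 + 113750x^6 - 612500x^5 + 2187500x^4 - 5000000x^3 + 6640625x^2 - 3906250x

Each diagonal entry of L is the vertex degree and each off-diagonal entry is -1 where an edge is present, 0 otherwise; in the order [a, b, c, d, e, f, g, h, i, j] the diagonal is [5, 5, 5, 5, 5, 5, 5, 5, 5, 5]. L has integer entries, so p(x) = det(xI - L) has integer coefficients. Expanding the determinant yields x^10 - 50x^9 + 1100x^8 - 14000x^7 + 113750x^6 - 612500x^5 + 2187500x^4 - 5000000x^3 + 6640625x^2 - 3906250x. The coefficient of x^9 equals -trace(L) = -50, matching the sum of degrees. The largest eigenvalue, 10, is at most the vertex count 10. By the matrix-tree theorem the graph has (1/10) * product of the nonzero eigenvalues = 390625 spanning trees.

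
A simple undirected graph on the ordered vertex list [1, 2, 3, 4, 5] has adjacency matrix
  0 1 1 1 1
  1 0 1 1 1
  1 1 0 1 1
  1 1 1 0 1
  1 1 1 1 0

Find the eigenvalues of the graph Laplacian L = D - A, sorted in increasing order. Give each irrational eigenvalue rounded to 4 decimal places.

[0, 5, 5, 5, 5]

Each diagonal entry of L is the vertex degree and each off-diagonal entry is -1 where an edge is present, 0 otherwise; in the order [1, 2, 3, 4, 5] the diagonal is [4, 4, 4, 4, 4]. L is symmetric positive semidefinite, so every eigenvalue is real and nonnegative.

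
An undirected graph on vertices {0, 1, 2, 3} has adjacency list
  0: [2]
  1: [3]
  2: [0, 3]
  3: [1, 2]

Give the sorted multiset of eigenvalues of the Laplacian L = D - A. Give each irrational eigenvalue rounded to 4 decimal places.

[0, 0.5858, 2, 3.4142]

Each diagonal entry of L is the vertex degree and each off-diagonal entry is -1 where an edge is present, 0 otherwise; in the order [0, 1, 2, 3] the diagonal is [1, 1, 2, 2]. Since every row of L sums to 0, the all-ones vector is in the kernel and 0 is an eigenvalue. The single zero eigenvalue shows the graph is connected. There is one zero in the spectrum, matching the 1 component.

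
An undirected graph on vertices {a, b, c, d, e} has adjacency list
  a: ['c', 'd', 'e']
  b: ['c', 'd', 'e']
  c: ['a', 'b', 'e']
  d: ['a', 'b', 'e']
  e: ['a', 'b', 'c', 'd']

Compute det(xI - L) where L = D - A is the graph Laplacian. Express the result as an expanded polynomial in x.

x^5 - 16x^4 + 94x^3 - 240x^2 + 225x

With the vertex order [a, b, c, d, e], the degrees are [3, 3, 3, 3, 4], giving D = diag(3, 3, 3, 3, 4) and L = D - A. L has integer entries, so p(x) = det(xI - L) has integer coefficients. Expanding the determinant yields x^5 - 16x^4 + 94x^3 - 240x^2 + 225x. Since p(0) = det(-L) = 0, x divides p(x). There is one zero in the spectrum, matching the 1 component. By the matrix-tree theorem the graph has (1/5) * product of the nonzero eigenvalues = 45 spanning trees.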